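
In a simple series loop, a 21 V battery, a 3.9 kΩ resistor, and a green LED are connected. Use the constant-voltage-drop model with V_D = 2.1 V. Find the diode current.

I ≈ 4.8 mA

KVL around the loop: 21 = V_D + I·R = 2.1 + I × 3.9 kΩ.
So I = (21 − 2.1) / 3.9 kΩ = 18.9 / 3.9 = 4.85 mA.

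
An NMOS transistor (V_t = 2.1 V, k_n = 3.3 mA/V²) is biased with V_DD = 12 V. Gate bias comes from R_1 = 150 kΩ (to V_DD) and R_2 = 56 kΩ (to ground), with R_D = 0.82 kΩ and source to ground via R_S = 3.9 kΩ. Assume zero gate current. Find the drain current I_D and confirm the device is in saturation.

V_G = V_DD·R_2/(R_1+R_2) = 12×56/206 = 3.26 V.
Assume saturation: I_D = (k_n/2)(V_GS − V_t)² with V_GS = V_G − I_D·R_S = 3.26 − 3.9·I_D.
Substituting gives 25.1·I_D² − 16·I_D + 2.23 = 0, with roots I_D = 0.207 or 0.429 mA.
The root I_D = 0.429 mA gives V_GS = 1.59 V ≤ V_t, so take I_D = 0.207 mA.
Then V_GS = 2.45 V and V_DS = V_DD − I_D(R_D+R_S) = 12 − 0.207×4.72 = 11 V.
Saturation requires V_DS ≥ V_GS − V_t = 0.354 V; 11 ≥ 0.354 ✓.

I_D ≈ 0.21 mA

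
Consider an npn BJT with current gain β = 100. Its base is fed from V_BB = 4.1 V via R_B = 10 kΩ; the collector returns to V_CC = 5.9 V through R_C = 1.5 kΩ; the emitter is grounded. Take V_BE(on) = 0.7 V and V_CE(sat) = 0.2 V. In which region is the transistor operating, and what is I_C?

saturation; I_C ≈ 3.8 mA

Assume active: I_B = (4.1 − 0.7)/10 = 0.34 mA, giving I_C = β·I_B = 34 mA.
But then V_CE = 5.9 − 34×1.5 = -45.1 V < V_CE(sat) = 0.2 V — impossible in the active region.
So the transistor is saturated. With V_CE = 0.2 V, I_C = (V_CC − 0.2)/R_C = 5.7/1.5 = 3.8 mA.
Check: β·I_B = 34 mA > I_C = 3.8 mA, confirming saturation.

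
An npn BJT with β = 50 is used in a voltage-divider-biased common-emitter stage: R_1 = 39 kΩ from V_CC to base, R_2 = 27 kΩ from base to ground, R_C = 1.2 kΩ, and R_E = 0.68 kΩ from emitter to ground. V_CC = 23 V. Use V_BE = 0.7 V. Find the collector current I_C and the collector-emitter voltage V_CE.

I_C ≈ 8.6 mA, V_CE ≈ 6.7 V

Thevenize the base divider: V_Th = V_CC·R_2/(R_1+R_2) = 23×27/66 = 9.41 V, R_Th = R_1‖R_2 = 16 kΩ.
Base-emitter loop: V_Th = I_B·R_Th + V_BE + (β+1)I_B·R_E, so I_B = (9.41 − 0.7) / (16 + 51×0.68) = 0.172 mA.
I_C = β·I_B = 50×0.172 = 8.6 mA, and I_E = (β+1)I_B = 8.77 mA.
V_CE = V_CC − I_C·R_C − I_E·R_E = 23 − 8.6×1.2 − 8.77×0.68 = 6.72 V.
V_CE = 6.72 V > 0.2 V confirms active-region operation.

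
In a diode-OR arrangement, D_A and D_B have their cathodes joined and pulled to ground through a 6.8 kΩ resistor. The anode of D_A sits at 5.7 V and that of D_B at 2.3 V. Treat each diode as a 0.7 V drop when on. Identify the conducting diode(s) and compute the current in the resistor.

Assume both conduct. Then node N would need to be at both 5.7−0.7 = 5 V and 2.3−0.7 = 1.6 V, which is impossible.
Assume only D_A conducts: V_N = 5.7 − 0.7 = 5 V, so I_R = 5/6.8 = 0.735 mA.
Check D_B: its anode-to-cathode voltage is 2.3 − 5 = -2.7 V < 0.7 V, so it is off. The assumption is consistent.

Only D_A conducts; I_R ≈ 0.74 mA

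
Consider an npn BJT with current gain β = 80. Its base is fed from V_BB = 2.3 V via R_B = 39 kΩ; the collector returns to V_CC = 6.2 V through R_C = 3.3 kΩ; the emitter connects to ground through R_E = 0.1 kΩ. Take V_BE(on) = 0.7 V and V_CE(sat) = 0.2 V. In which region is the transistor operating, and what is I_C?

saturation; I_C ≈ 1.8 mA

Assume active: I_B = (2.3 − 0.7)/(39 + 81×0.1) = 0.034 mA, I_C = β·I_B = 2.72 mA.
Then V_CE = 6.2 − 2.72×3.3 − 2.75×0.1 = -3.04 V < 0.2 V — the active assumption fails.
Re-solve with V_CE = 0.2 V. KCL at the emitter: V_E/R_E = (V_BB−0.7−V_E)/R_B + (V_CC−0.2−V_E)/R_C, giving V_E = 0.18 V.
I_C = (V_CC − 0.2 − V_E)/R_C = (6 − 0.18)/3.3 = 1.76 mA.
Check: I_B = (1.6 − 0.18)/39 = 0.0364 mA, and β·I_B = 2.91 mA > I_C, confirming saturation.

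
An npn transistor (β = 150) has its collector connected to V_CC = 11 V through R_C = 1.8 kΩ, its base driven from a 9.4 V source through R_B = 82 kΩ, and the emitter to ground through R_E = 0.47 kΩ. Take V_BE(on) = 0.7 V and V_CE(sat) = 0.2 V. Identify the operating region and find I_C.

saturation; I_C ≈ 4.7 mA

Assume active: I_B = (9.4 − 0.7)/(82 + 151×0.47) = 0.0569 mA, I_C = β·I_B = 8.53 mA.
Then V_CE = 11 − 8.53×1.8 − 8.59×0.47 = -8.39 V < 0.2 V — the active assumption fails.
Re-solve with V_CE = 0.2 V. KCL at the emitter: V_E/R_E = (V_BB−0.7−V_E)/R_B + (V_CC−0.2−V_E)/R_C, giving V_E = 2.27 V.
I_C = (V_CC − 0.2 − V_E)/R_C = (10.8 − 2.27)/1.8 = 4.74 mA.
Check: I_B = (8.7 − 2.27)/82 = 0.0785 mA, and β·I_B = 11.8 mA > I_C, confirming saturation.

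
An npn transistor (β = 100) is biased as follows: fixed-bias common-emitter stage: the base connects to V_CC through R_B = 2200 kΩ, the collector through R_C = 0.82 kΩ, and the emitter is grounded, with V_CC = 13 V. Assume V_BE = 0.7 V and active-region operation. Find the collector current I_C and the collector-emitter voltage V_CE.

I_C ≈ 0.56 mA, V_CE ≈ 13 V

Base loop: V_CC = I_B·R_B + V_BE, so I_B = (13 − 0.7)/2200 kΩ = 0.00559 mA.
In the active region I_C = β·I_B = 100 × 0.00559 = 0.559 mA.
Collector loop: V_CE = V_CC − I_C·R_C = 13 − 0.559×0.82 = 12.5 V.
Since V_CE = 12.5 V > V_CE(sat) ≈ 0.2 V, the transistor is in the active region as assumed.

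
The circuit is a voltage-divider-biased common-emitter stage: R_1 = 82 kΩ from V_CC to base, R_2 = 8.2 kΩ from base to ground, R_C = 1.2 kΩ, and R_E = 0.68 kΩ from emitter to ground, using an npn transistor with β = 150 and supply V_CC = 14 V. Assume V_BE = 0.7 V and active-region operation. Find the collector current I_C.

I_C ≈ 0.78 mA

Thevenize the base divider: V_Th = V_CC·R_2/(R_1+R_2) = 14×8.2/90.2 = 1.27 V, R_Th = R_1‖R_2 = 7.45 kΩ.
Base-emitter loop: V_Th = I_B·R_Th + V_BE + (β+1)I_B·R_E, so I_B = (1.27 − 0.7) / (7.45 + 151×0.68) = 0.0052 mA.
I_C = β·I_B = 150×0.0052 = 0.78 mA, and I_E = (β+1)I_B = 0.785 mA.
V_CE = V_CC − I_C·R_C − I_E·R_E = 14 − 0.78×1.2 − 0.785×0.68 = 12.5 V.
V_CE = 12.5 V > 0.2 V confirms active-region operation.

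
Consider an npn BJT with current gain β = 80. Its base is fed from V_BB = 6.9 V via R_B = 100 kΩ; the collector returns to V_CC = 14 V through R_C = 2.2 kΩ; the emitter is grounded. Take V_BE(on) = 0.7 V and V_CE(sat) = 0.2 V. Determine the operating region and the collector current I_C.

active; I_C ≈ 5 mA

Assume active. Base-emitter loop: I_B = (V_BB − V_BE)/R_B = (6.9 − 0.7)/100 = 0.062 mA.
I_C = β·I_B = 80×0.062 = 4.96 mA.
V_CE = V_CC − I_C·R_C = 14 − 4.96×2.2 = 3.09 V > V_CE(sat), so the active-region assumption holds.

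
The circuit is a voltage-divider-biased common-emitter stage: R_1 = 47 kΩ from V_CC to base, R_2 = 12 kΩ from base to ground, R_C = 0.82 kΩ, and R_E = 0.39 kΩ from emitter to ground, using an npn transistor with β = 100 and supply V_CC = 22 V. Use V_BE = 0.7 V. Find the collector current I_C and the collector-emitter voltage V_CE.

I_C ≈ 7.7 mA, V_CE ≈ 13 V

Thevenize the base divider: V_Th = V_CC·R_2/(R_1+R_2) = 22×12/59 = 4.47 V, R_Th = R_1‖R_2 = 9.56 kΩ.
Base-emitter loop: V_Th = I_B·R_Th + V_BE + (β+1)I_B·R_E, so I_B = (4.47 − 0.7) / (9.56 + 101×0.39) = 0.0771 mA.
I_C = β·I_B = 100×0.0771 = 7.71 mA, and I_E = (β+1)I_B = 7.79 mA.
V_CE = V_CC − I_C·R_C − I_E·R_E = 22 − 7.71×0.82 − 7.79×0.39 = 12.6 V.
V_CE = 12.6 V > 0.2 V confirms active-region operation.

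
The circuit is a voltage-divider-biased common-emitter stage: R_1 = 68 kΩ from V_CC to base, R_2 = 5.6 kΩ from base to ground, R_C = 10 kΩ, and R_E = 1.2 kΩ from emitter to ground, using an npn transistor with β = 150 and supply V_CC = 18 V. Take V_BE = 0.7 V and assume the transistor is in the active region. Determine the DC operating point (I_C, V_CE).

Thevenize the base divider: V_Th = V_CC·R_2/(R_1+R_2) = 18×5.6/73.6 = 1.37 V, R_Th = R_1‖R_2 = 5.17 kΩ.
Base-emitter loop: V_Th = I_B·R_Th + V_BE + (β+1)I_B·R_E, so I_B = (1.37 − 0.7) / (5.17 + 151×1.2) = 0.00359 mA.
I_C = β·I_B = 150×0.00359 = 0.539 mA, and I_E = (β+1)I_B = 0.542 mA.
V_CE = V_CC − I_C·R_C − I_E·R_E = 18 − 0.539×10 − 0.542×1.2 = 12 V.
V_CE = 12 V > 0.2 V confirms active-region operation.

I_C ≈ 0.54 mA, V_CE ≈ 12 V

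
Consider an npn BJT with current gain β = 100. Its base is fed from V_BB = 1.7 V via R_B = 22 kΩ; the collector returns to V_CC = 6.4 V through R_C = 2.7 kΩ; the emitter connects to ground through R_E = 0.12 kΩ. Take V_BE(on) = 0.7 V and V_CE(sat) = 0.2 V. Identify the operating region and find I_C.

saturation; I_C ≈ 2.2 mA

Assume active: I_B = (1.7 − 0.7)/(22 + 101×0.12) = 0.0293 mA, I_C = β·I_B = 2.93 mA.
Then V_CE = 6.4 − 2.93×2.7 − 2.96×0.12 = -1.87 V < 0.2 V — the active assumption fails.
Re-solve with V_CE = 0.2 V. KCL at the emitter: V_E/R_E = (V_BB−0.7−V_E)/R_B + (V_CC−0.2−V_E)/R_C, giving V_E = 0.268 V.
I_C = (V_CC − 0.2 − V_E)/R_C = (6.2 − 0.268)/2.7 = 2.2 mA.
Check: I_B = (1 − 0.268)/22 = 0.0333 mA, and β·I_B = 3.33 mA > I_C, confirming saturation.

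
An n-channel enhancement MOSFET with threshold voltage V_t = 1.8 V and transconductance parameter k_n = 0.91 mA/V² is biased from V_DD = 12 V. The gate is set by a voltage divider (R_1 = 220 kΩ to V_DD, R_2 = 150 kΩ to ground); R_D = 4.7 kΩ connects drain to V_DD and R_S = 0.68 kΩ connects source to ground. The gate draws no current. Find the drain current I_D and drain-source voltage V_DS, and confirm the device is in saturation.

V_G = V_DD·R_2/(R_1+R_2) = 12×150/370 = 4.86 V.
Assume saturation: I_D = (k_n/2)(V_GS − V_t)² with V_GS = V_G − I_D·R_S = 4.86 − 0.68·I_D.
Substituting gives 0.21·I_D² − 2.9·I_D + 4.27 = 0, with roots I_D = 1.68 or 12.1 mA.
The root I_D = 12.1 mA gives V_GS = -3.35 V ≤ V_t, so take I_D = 1.68 mA.
Then V_GS = 3.72 V and V_DS = V_DD − I_D(R_D+R_S) = 12 − 1.68×5.38 = 2.96 V.
Saturation requires V_DS ≥ V_GS − V_t = 1.92 V; 2.96 ≥ 1.92 ✓.

I_D ≈ 1.7 mA, V_DS ≈ 3 V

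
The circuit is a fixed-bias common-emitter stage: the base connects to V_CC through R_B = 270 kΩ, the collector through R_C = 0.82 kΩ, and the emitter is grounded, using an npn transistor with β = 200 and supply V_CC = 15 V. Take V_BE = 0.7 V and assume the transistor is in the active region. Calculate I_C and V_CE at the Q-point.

Base loop: V_CC = I_B·R_B + V_BE, so I_B = (15 − 0.7)/270 kΩ = 0.053 mA.
In the active region I_C = β·I_B = 200 × 0.053 = 10.6 mA.
Collector loop: V_CE = V_CC − I_C·R_C = 15 − 10.6×0.82 = 6.31 V.
Since V_CE = 6.31 V > V_CE(sat) ≈ 0.2 V, the transistor is in the active region as assumed.

I_C ≈ 11 mA, V_CE ≈ 6.3 V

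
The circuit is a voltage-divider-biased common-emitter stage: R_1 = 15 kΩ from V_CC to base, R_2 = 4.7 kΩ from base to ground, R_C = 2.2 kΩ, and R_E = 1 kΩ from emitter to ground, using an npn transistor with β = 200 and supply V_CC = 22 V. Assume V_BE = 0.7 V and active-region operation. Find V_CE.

Thevenize the base divider: V_Th = V_CC·R_2/(R_1+R_2) = 22×4.7/19.7 = 5.25 V, R_Th = R_1‖R_2 = 3.58 kΩ.
Base-emitter loop: V_Th = I_B·R_Th + V_BE + (β+1)I_B·R_E, so I_B = (5.25 − 0.7) / (3.58 + 201×1) = 0.0222 mA.
I_C = β·I_B = 200×0.0222 = 4.45 mA, and I_E = (β+1)I_B = 4.47 mA.
V_CE = V_CC − I_C·R_C − I_E·R_E = 22 − 4.45×2.2 − 4.47×1 = 7.75 V.
V_CE = 7.75 V > 0.2 V confirms active-region operation.

V_CE ≈ 7.7 V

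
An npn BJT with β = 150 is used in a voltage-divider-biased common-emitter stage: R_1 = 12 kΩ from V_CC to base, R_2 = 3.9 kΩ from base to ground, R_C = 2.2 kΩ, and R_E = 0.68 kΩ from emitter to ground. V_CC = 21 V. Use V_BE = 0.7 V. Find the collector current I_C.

I_C ≈ 6.3 mA

Thevenize the base divider: V_Th = V_CC·R_2/(R_1+R_2) = 21×3.9/15.9 = 5.15 V, R_Th = R_1‖R_2 = 2.94 kΩ.
Base-emitter loop: V_Th = I_B·R_Th + V_BE + (β+1)I_B·R_E, so I_B = (5.15 − 0.7) / (2.94 + 151×0.68) = 0.0421 mA.
I_C = β·I_B = 150×0.0421 = 6.32 mA, and I_E = (β+1)I_B = 6.36 mA.
V_CE = V_CC − I_C·R_C − I_E·R_E = 21 − 6.32×2.2 − 6.36×0.68 = 2.77 V.
V_CE = 2.77 V > 0.2 V confirms active-region operation.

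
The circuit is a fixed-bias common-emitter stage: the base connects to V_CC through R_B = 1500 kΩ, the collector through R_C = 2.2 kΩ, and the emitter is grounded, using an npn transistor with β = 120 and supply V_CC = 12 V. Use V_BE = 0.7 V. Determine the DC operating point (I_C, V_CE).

Base loop: V_CC = I_B·R_B + V_BE, so I_B = (12 − 0.7)/1500 kΩ = 0.00753 mA.
In the active region I_C = β·I_B = 120 × 0.00753 = 0.904 mA.
Collector loop: V_CE = V_CC − I_C·R_C = 12 − 0.904×2.2 = 10 V.
Since V_CE = 10 V > V_CE(sat) ≈ 0.2 V, the transistor is in the active region as assumed.

I_C ≈ 0.9 mA, V_CE ≈ 10 V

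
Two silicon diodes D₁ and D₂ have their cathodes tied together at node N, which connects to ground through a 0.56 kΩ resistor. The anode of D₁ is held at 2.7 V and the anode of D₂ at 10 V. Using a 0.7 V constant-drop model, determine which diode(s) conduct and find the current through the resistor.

Only D₂ conducts; I_R ≈ 17 mA

Assume both conduct. Then node N would need to be at both 2.7−0.7 = 2 V and 10−0.7 = 9.3 V, which is impossible.
Assume only D₂ conducts: V_N = 10 − 0.7 = 9.3 V, so I_R = 9.3/0.56 = 16.6 mA.
Check D₁: its anode-to-cathode voltage is 2.7 − 9.3 = -6.6 V < 0.7 V, so it is off. The assumption is consistent.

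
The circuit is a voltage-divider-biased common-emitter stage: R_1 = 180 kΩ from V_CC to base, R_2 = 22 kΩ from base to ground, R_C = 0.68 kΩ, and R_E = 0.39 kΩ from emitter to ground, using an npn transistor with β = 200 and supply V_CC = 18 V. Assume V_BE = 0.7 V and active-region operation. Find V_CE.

V_CE ≈ 15 V

Thevenize the base divider: V_Th = V_CC·R_2/(R_1+R_2) = 18×22/202 = 1.96 V, R_Th = R_1‖R_2 = 19.6 kΩ.
Base-emitter loop: V_Th = I_B·R_Th + V_BE + (β+1)I_B·R_E, so I_B = (1.96 − 0.7) / (19.6 + 201×0.39) = 0.0129 mA.
I_C = β·I_B = 200×0.0129 = 2.57 mA, and I_E = (β+1)I_B = 2.59 mA.
V_CE = V_CC − I_C·R_C − I_E·R_E = 18 − 2.57×0.68 − 2.59×0.39 = 15.2 V.
V_CE = 15.2 V > 0.2 V confirms active-region operation.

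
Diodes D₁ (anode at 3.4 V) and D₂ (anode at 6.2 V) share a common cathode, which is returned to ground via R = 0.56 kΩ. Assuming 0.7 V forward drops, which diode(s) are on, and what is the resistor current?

Assume both conduct. Then node N would need to be at both 3.4−0.7 = 2.7 V and 6.2−0.7 = 5.5 V, which is impossible.
Assume only D₂ conducts: V_N = 6.2 − 0.7 = 5.5 V, so I_R = 5.5/0.56 = 9.82 mA.
Check D₁: its anode-to-cathode voltage is 3.4 − 5.5 = -2.1 V < 0.7 V, so it is off. The assumption is consistent.

Only D₂ conducts; I_R ≈ 9.8 mA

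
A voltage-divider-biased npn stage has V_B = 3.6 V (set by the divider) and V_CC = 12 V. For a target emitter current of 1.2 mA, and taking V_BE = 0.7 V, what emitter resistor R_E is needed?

V_E = V_B − V_BE = 3.6 − 0.7 = 2.9 V.
R_E = V_E / I_E = 2.9 / 1.2 = 2.42 kΩ.

R_E ≈ 2.4 kΩ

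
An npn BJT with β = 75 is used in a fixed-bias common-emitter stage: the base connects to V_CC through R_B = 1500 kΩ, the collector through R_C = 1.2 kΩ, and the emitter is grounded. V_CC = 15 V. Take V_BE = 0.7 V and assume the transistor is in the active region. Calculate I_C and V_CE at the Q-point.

I_C ≈ 0.72 mA, V_CE ≈ 14 V

Base loop: V_CC = I_B·R_B + V_BE, so I_B = (15 − 0.7)/1500 kΩ = 0.00953 mA.
In the active region I_C = β·I_B = 75 × 0.00953 = 0.715 mA.
Collector loop: V_CE = V_CC − I_C·R_C = 15 − 0.715×1.2 = 14.1 V.
Since V_CE = 14.1 V > V_CE(sat) ≈ 0.2 V, the transistor is in the active region as assumed.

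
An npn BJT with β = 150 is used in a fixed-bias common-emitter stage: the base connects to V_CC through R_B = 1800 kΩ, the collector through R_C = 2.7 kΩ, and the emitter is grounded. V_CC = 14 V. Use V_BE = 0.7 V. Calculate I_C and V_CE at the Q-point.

Base loop: V_CC = I_B·R_B + V_BE, so I_B = (14 − 0.7)/1800 kΩ = 0.00739 mA.
In the active region I_C = β·I_B = 150 × 0.00739 = 1.11 mA.
Collector loop: V_CE = V_CC − I_C·R_C = 14 − 1.11×2.7 = 11 V.
Since V_CE = 11 V > V_CE(sat) ≈ 0.2 V, the transistor is in the active region as assumed.

I_C ≈ 1.1 mA, V_CE ≈ 11 V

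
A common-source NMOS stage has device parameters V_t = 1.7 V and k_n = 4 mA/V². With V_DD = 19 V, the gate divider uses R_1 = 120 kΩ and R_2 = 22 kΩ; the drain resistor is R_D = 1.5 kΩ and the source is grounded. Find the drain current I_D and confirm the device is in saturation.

V_G = V_DD·R_2/(R_1+R_2) = 19×22/142 = 2.94 V. With the source grounded, V_GS = V_G = 2.94 V.
Assume saturation: I_D = (k_n/2)(V_GS − V_t)² = (4/2)×(2.94 − 1.7)² = 2×1.24² = 3.09 mA.
V_DS = V_DD − I_D·R_D = 19 − 3.09×1.5 = 14.4 V.
Saturation requires V_DS ≥ V_GS − V_t = 1.24 V; 14.4 ≥ 1.24 ✓.

I_D ≈ 3.1 mA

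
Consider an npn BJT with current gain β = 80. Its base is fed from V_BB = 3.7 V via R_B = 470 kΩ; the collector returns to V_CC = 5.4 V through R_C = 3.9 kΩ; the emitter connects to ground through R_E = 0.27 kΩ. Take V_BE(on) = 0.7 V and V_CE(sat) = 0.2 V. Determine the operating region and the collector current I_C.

active; I_C ≈ 0.49 mA

Assume active. Base-emitter loop: I_B = (V_BB − V_BE)/(R_B + (β+1)R_E) = (3.7 − 0.7)/(470 + 81×0.27) = 0.0061 mA.
I_C = β·I_B = 80×0.0061 = 0.488 mA.
V_CE = V_CC − I_C·R_C − I_E·R_E = 5.4 − 0.488×3.9 − 0.494×0.27 = 3.36 V > V_CE(sat), so the active-region assumption holds.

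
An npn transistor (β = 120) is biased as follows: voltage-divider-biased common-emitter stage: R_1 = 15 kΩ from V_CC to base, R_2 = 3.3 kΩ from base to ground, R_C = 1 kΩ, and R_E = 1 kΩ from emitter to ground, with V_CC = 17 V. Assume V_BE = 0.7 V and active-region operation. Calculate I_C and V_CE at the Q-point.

I_C ≈ 2.3 mA, V_CE ≈ 12 V

Thevenize the base divider: V_Th = V_CC·R_2/(R_1+R_2) = 17×3.3/18.3 = 3.07 V, R_Th = R_1‖R_2 = 2.7 kΩ.
Base-emitter loop: V_Th = I_B·R_Th + V_BE + (β+1)I_B·R_E, so I_B = (3.07 − 0.7) / (2.7 + 121×1) = 0.0191 mA.
I_C = β·I_B = 120×0.0191 = 2.29 mA, and I_E = (β+1)I_B = 2.31 mA.
V_CE = V_CC − I_C·R_C − I_E·R_E = 17 − 2.29×1 − 2.31×1 = 12.4 V.
V_CE = 12.4 V > 0.2 V confirms active-region operation.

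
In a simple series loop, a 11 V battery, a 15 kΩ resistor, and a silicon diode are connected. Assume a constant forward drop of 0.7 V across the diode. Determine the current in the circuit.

KVL around the loop: 11 = V_D + I·R = 0.7 + I × 15 kΩ.
So I = (11 − 0.7) / 15 kΩ = 10.3 / 15 = 0.687 mA.

I ≈ 0.69 mA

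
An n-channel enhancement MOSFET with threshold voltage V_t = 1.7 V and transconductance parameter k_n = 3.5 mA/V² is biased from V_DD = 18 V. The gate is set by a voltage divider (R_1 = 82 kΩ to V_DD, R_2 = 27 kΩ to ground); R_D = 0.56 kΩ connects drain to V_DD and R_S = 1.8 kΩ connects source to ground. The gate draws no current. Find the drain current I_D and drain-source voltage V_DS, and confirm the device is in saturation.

I_D ≈ 1.1 mA, V_DS ≈ 15 V

V_G = V_DD·R_2/(R_1+R_2) = 18×27/109 = 4.46 V.
Assume saturation: I_D = (k_n/2)(V_GS − V_t)² with V_GS = V_G − I_D·R_S = 4.46 − 1.8·I_D.
Substituting gives 5.67·I_D² − 18.4·I_D + 13.3 = 0, with roots I_D = 1.09 or 2.15 mA.
The root I_D = 2.15 mA gives V_GS = 0.592 V ≤ V_t, so take I_D = 1.09 mA.
Then V_GS = 2.49 V and V_DS = V_DD − I_D(R_D+R_S) = 18 − 1.09×2.36 = 15.4 V.
Saturation requires V_DS ≥ V_GS − V_t = 0.79 V; 15.4 ≥ 0.79 ✓.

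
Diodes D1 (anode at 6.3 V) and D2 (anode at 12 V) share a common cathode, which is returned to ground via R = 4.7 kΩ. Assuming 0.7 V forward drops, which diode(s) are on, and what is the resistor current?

Only D2 conducts; I_R ≈ 2.4 mA

Assume both conduct. Then node N would need to be at both 6.3−0.7 = 5.6 V and 12−0.7 = 11.3 V, which is impossible.
Assume only D2 conducts: V_N = 12 − 0.7 = 11.3 V, so I_R = 11.3/4.7 = 2.4 mA.
Check D1: its anode-to-cathode voltage is 6.3 − 11.3 = -5 V < 0.7 V, so it is off. The assumption is consistent.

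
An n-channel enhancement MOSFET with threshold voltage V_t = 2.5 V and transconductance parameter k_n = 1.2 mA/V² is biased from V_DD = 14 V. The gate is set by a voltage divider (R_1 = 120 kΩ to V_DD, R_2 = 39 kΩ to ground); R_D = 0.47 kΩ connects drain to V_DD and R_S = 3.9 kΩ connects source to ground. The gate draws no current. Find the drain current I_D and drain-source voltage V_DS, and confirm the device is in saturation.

I_D ≈ 0.12 mA, V_DS ≈ 13 V

V_G = V_DD·R_2/(R_1+R_2) = 14×39/159 = 3.43 V.
Assume saturation: I_D = (k_n/2)(V_GS − V_t)² with V_GS = V_G − I_D·R_S = 3.43 − 3.9·I_D.
Substituting gives 9.13·I_D² − 5.37·I_D + 0.523 = 0, with roots I_D = 0.123 or 0.465 mA.
The root I_D = 0.465 mA gives V_GS = 1.62 V ≤ V_t, so take I_D = 0.123 mA.
Then V_GS = 2.95 V and V_DS = V_DD − I_D(R_D+R_S) = 14 − 0.123×4.37 = 13.5 V.
Saturation requires V_DS ≥ V_GS − V_t = 0.453 V; 13.5 ≥ 0.453 ✓.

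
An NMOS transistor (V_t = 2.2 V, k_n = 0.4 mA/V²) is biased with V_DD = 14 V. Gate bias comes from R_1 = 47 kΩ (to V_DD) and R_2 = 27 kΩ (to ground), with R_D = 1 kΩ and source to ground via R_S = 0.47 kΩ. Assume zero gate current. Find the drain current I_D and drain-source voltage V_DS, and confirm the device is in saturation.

V_G = V_DD·R_2/(R_1+R_2) = 14×27/74 = 5.11 V.
Assume saturation: I_D = (k_n/2)(V_GS − V_t)² with V_GS = V_G − I_D·R_S = 5.11 − 0.47·I_D.
Substituting gives 0.0442·I_D² − 1.55·I_D + 1.69 = 0, with roots I_D = 1.13 or 33.9 mA.
The root I_D = 33.9 mA gives V_GS = -10.8 V ≤ V_t, so take I_D = 1.13 mA.
Then V_GS = 4.58 V and V_DS = V_DD − I_D(R_D+R_S) = 14 − 1.13×1.47 = 12.3 V.
Saturation requires V_DS ≥ V_GS − V_t = 2.38 V; 12.3 ≥ 2.38 ✓.

I_D ≈ 1.1 mA, V_DS ≈ 12 V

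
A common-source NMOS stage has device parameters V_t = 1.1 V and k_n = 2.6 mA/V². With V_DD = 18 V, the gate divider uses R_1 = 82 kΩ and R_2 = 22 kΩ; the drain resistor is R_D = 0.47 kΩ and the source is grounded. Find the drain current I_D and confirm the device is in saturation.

V_G = V_DD·R_2/(R_1+R_2) = 18×22/104 = 3.81 V. With the source grounded, V_GS = V_G = 3.81 V.
Assume saturation: I_D = (k_n/2)(V_GS − V_t)² = (2.6/2)×(3.81 − 1.1)² = 1.3×2.71² = 9.53 mA.
V_DS = V_DD − I_D·R_D = 18 − 9.53×0.47 = 13.5 V.
Saturation requires V_DS ≥ V_GS − V_t = 2.71 V; 13.5 ≥ 2.71 ✓.

I_D ≈ 9.5 mA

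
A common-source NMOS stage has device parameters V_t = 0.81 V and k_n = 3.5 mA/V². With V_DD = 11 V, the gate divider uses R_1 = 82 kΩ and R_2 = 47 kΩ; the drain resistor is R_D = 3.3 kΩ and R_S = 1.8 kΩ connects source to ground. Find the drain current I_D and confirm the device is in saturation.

I_D ≈ 1.3 mA

V_G = V_DD·R_2/(R_1+R_2) = 11×47/129 = 4.01 V.
Assume saturation: I_D = (k_n/2)(V_GS − V_t)² with V_GS = V_G − I_D·R_S = 4.01 − 1.8·I_D.
Substituting gives 5.67·I_D² − 21.1·I_D + 17.9 = 0, with roots I_D = 1.3 or 2.43 mA.
The root I_D = 2.43 mA gives V_GS = -0.369 V ≤ V_t, so take I_D = 1.3 mA.
Then V_GS = 1.67 V and V_DS = V_DD − I_D(R_D+R_S) = 11 − 1.3×5.1 = 4.38 V.
Saturation requires V_DS ≥ V_GS − V_t = 0.861 V; 4.38 ≥ 0.861 ✓.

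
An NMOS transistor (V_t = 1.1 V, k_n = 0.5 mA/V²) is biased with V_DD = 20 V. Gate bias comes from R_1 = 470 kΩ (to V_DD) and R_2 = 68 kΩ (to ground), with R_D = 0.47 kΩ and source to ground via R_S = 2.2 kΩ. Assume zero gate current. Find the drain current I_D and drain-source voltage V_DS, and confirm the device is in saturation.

I_D ≈ 0.22 mA, V_DS ≈ 19 V

V_G = V_DD·R_2/(R_1+R_2) = 20×68/538 = 2.53 V.
Assume saturation: I_D = (k_n/2)(V_GS − V_t)² with V_GS = V_G − I_D·R_S = 2.53 − 2.2·I_D.
Substituting gives 1.21·I_D² − 2.57·I_D + 0.51 = 0, with roots I_D = 0.221 or 1.9 mA.
The root I_D = 1.9 mA gives V_GS = -1.66 V ≤ V_t, so take I_D = 0.221 mA.
Then V_GS = 2.04 V and V_DS = V_DD − I_D(R_D+R_S) = 20 − 0.221×2.67 = 19.4 V.
Saturation requires V_DS ≥ V_GS − V_t = 0.941 V; 19.4 ≥ 0.941 ✓.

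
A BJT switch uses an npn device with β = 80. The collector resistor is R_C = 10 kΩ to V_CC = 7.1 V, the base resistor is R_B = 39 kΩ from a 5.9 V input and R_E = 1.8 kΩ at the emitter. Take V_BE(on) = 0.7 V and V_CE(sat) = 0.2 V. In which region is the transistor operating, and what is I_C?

saturation; I_C ≈ 0.57 mA

Assume active: I_B = (5.9 − 0.7)/(39 + 81×1.8) = 0.0281 mA, I_C = β·I_B = 2.25 mA.
Then V_CE = 7.1 − 2.25×10 − 2.28×1.8 = -19.5 V < 0.2 V — the active assumption fails.
Re-solve with V_CE = 0.2 V. KCL at the emitter: V_E/R_E = (V_BB−0.7−V_E)/R_B + (V_CC−0.2−V_E)/R_C, giving V_E = 1.21 V.
I_C = (V_CC − 0.2 − V_E)/R_C = (6.9 − 1.21)/10 = 0.569 mA.
Check: I_B = (5.2 − 1.21)/39 = 0.102 mA, and β·I_B = 8.19 mA > I_C, confirming saturation.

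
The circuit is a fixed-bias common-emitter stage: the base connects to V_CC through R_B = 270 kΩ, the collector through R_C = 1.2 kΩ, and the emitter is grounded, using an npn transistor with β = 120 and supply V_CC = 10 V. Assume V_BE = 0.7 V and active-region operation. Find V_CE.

V_CE ≈ 5 V

Base loop: V_CC = I_B·R_B + V_BE, so I_B = (10 − 0.7)/270 kΩ = 0.0344 mA.
In the active region I_C = β·I_B = 120 × 0.0344 = 4.13 mA.
Collector loop: V_CE = V_CC − I_C·R_C = 10 − 4.13×1.2 = 5.04 V.
Since V_CE = 5.04 V > V_CE(sat) ≈ 0.2 V, the transistor is in the active region as assumed.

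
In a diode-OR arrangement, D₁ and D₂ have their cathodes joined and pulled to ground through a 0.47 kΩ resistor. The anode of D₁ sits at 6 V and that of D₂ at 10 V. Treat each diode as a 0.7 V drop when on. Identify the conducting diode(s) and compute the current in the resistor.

Assume both conduct. Then node N would need to be at both 6−0.7 = 5.3 V and 10−0.7 = 9.3 V, which is impossible.
Assume only D₂ conducts: V_N = 10 − 0.7 = 9.3 V, so I_R = 9.3/0.47 = 19.8 mA.
Check D₁: its anode-to-cathode voltage is 6 − 9.3 = -3.3 V < 0.7 V, so it is off. The assumption is consistent.

Only D₂ conducts; I_R ≈ 20 mA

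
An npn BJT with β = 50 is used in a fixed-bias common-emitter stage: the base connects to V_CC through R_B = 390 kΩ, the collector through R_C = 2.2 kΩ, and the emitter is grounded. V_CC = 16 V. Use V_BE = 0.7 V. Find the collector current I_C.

Base loop: V_CC = I_B·R_B + V_BE, so I_B = (16 − 0.7)/390 kΩ = 0.0392 mA.
In the active region I_C = β·I_B = 50 × 0.0392 = 1.96 mA.
Collector loop: V_CE = V_CC − I_C·R_C = 16 − 1.96×2.2 = 11.7 V.
Since V_CE = 11.7 V > V_CE(sat) ≈ 0.2 V, the transistor is in the active region as assumed.

I_C ≈ 2 mA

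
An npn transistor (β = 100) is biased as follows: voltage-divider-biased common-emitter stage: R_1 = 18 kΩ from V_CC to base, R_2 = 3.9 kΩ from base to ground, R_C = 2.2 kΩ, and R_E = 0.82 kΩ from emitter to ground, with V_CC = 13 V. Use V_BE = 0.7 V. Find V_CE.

Thevenize the base divider: V_Th = V_CC·R_2/(R_1+R_2) = 13×3.9/21.9 = 2.32 V, R_Th = R_1‖R_2 = 3.21 kΩ.
Base-emitter loop: V_Th = I_B·R_Th + V_BE + (β+1)I_B·R_E, so I_B = (2.32 − 0.7) / (3.21 + 101×0.82) = 0.0188 mA.
I_C = β·I_B = 100×0.0188 = 1.88 mA, and I_E = (β+1)I_B = 1.9 mA.
V_CE = V_CC − I_C·R_C − I_E·R_E = 13 − 1.88×2.2 − 1.9×0.82 = 7.31 V.
V_CE = 7.31 V > 0.2 V confirms active-region operation.

V_CE ≈ 7.3 V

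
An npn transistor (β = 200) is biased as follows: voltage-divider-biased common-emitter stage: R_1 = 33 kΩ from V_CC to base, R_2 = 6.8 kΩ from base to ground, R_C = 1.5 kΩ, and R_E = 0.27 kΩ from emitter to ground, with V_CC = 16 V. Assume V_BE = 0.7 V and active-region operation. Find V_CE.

V_CE ≈ 4 V

Thevenize the base divider: V_Th = V_CC·R_2/(R_1+R_2) = 16×6.8/39.8 = 2.73 V, R_Th = R_1‖R_2 = 5.64 kΩ.
Base-emitter loop: V_Th = I_B·R_Th + V_BE + (β+1)I_B·R_E, so I_B = (2.73 − 0.7) / (5.64 + 201×0.27) = 0.0339 mA.
I_C = β·I_B = 200×0.0339 = 6.79 mA, and I_E = (β+1)I_B = 6.82 mA.
V_CE = V_CC − I_C·R_C − I_E·R_E = 16 − 6.79×1.5 − 6.82×0.27 = 3.97 V.
V_CE = 3.97 V > 0.2 V confirms active-region operation.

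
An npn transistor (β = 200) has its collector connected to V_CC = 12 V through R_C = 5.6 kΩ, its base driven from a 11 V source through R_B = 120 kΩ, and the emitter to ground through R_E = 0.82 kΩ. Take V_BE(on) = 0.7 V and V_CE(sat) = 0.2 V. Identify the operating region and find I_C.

Assume active: I_B = (11 − 0.7)/(120 + 201×0.82) = 0.0362 mA, I_C = β·I_B = 7.23 mA.
Then V_CE = 12 − 7.23×5.6 − 7.27×0.82 = -34.5 V < 0.2 V — the active assumption fails.
Re-solve with V_CE = 0.2 V. KCL at the emitter: V_E/R_E = (V_BB−0.7−V_E)/R_B + (V_CC−0.2−V_E)/R_C, giving V_E = 1.56 V.
I_C = (V_CC − 0.2 − V_E)/R_C = (11.8 − 1.56)/5.6 = 1.83 mA.
Check: I_B = (10.3 − 1.56)/120 = 0.0728 mA, and β·I_B = 14.6 mA > I_C, confirming saturation.

saturation; I_C ≈ 1.8 mA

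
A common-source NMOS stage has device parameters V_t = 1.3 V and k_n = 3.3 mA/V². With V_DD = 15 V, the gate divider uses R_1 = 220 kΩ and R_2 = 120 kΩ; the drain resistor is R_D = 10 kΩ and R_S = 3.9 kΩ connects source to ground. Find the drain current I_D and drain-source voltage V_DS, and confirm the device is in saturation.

V_G = V_DD·R_2/(R_1+R_2) = 15×120/340 = 5.29 V.
Assume saturation: I_D = (k_n/2)(V_GS − V_t)² with V_GS = V_G − I_D·R_S = 5.29 − 3.9·I_D.
Substituting gives 25.1·I_D² − 52.4·I_D + 26.3 = 0, with roots I_D = 0.841 or 1.25 mA.
The root I_D = 1.25 mA gives V_GS = 0.431 V ≤ V_t, so take I_D = 0.841 mA.
Then V_GS = 2.01 V and V_DS = V_DD − I_D(R_D+R_S) = 15 − 0.841×13.9 = 3.31 V.
Saturation requires V_DS ≥ V_GS − V_t = 0.714 V; 3.31 ≥ 0.714 ✓.

I_D ≈ 0.84 mA, V_DS ≈ 3.3 V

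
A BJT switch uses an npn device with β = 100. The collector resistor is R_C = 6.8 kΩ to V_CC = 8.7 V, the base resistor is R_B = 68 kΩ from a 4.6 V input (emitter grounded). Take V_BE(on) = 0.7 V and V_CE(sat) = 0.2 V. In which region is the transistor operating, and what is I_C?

saturation; I_C ≈ 1.2 mA

Assume active: I_B = (4.6 − 0.7)/68 = 0.0574 mA, giving I_C = β·I_B = 5.74 mA.
But then V_CE = 8.7 − 5.74×6.8 = -30.3 V < V_CE(sat) = 0.2 V — impossible in the active region.
So the transistor is saturated. With V_CE = 0.2 V, I_C = (V_CC − 0.2)/R_C = 8.5/6.8 = 1.25 mA.
Check: β·I_B = 5.74 mA > I_C = 1.25 mA, confirming saturation.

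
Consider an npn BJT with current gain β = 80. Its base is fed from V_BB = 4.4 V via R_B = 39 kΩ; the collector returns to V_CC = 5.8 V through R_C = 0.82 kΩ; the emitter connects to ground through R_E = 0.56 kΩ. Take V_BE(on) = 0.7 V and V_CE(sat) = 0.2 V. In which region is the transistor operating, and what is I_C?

Assume active. Base-emitter loop: I_B = (V_BB − V_BE)/(R_B + (β+1)R_E) = (4.4 − 0.7)/(39 + 81×0.56) = 0.0439 mA.
I_C = β·I_B = 80×0.0439 = 3.51 mA.
V_CE = V_CC − I_C·R_C − I_E·R_E = 5.8 − 3.51×0.82 − 3.55×0.56 = 0.933 V > V_CE(sat), so the active-region assumption holds.

active; I_C ≈ 3.5 mA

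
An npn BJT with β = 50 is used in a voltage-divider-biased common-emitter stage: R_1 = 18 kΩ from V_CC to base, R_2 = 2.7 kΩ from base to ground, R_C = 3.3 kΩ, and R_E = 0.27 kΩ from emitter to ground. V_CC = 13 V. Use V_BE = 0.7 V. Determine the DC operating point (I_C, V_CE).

I_C ≈ 3.1 mA, V_CE ≈ 2 V

Thevenize the base divider: V_Th = V_CC·R_2/(R_1+R_2) = 13×2.7/20.7 = 1.7 V, R_Th = R_1‖R_2 = 2.35 kΩ.
Base-emitter loop: V_Th = I_B·R_Th + V_BE + (β+1)I_B·R_E, so I_B = (1.7 − 0.7) / (2.35 + 51×0.27) = 0.0618 mA.
I_C = β·I_B = 50×0.0618 = 3.09 mA, and I_E = (β+1)I_B = 3.15 mA.
V_CE = V_CC − I_C·R_C − I_E·R_E = 13 − 3.09×3.3 − 3.15×0.27 = 1.96 V.
V_CE = 1.96 V > 0.2 V confirms active-region operation.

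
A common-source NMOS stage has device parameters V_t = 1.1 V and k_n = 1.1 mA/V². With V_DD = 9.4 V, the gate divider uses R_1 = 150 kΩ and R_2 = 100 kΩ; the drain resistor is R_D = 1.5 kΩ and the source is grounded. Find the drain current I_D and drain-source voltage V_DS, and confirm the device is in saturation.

V_G = V_DD·R_2/(R_1+R_2) = 9.4×100/250 = 3.76 V. With the source grounded, V_GS = V_G = 3.76 V.
Assume saturation: I_D = (k_n/2)(V_GS − V_t)² = (1.1/2)×(3.76 − 1.1)² = 0.55×2.66² = 3.89 mA.
V_DS = V_DD − I_D·R_D = 9.4 − 3.89×1.5 = 3.56 V.
Saturation requires V_DS ≥ V_GS − V_t = 2.66 V; 3.56 ≥ 2.66 ✓.

I_D ≈ 3.9 mA, V_DS ≈ 3.6 V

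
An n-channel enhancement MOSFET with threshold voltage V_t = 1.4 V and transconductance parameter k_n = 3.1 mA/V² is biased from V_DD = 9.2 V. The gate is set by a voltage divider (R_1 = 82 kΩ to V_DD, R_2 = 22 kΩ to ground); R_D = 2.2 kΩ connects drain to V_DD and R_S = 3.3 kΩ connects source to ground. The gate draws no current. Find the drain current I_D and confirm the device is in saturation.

V_G = V_DD·R_2/(R_1+R_2) = 9.2×22/104 = 1.95 V.
Assume saturation: I_D = (k_n/2)(V_GS − V_t)² with V_GS = V_G − I_D·R_S = 1.95 − 3.3·I_D.
Substituting gives 16.9·I_D² − 6.59·I_D + 0.462 = 0, with roots I_D = 0.0918 or 0.298 mA.
The root I_D = 0.298 mA gives V_GS = 0.961 V ≤ V_t, so take I_D = 0.0918 mA.
Then V_GS = 1.64 V and V_DS = V_DD − I_D(R_D+R_S) = 9.2 − 0.0918×5.5 = 8.7 V.
Saturation requires V_DS ≥ V_GS − V_t = 0.243 V; 8.7 ≥ 0.243 ✓.

I_D ≈ 0.092 mA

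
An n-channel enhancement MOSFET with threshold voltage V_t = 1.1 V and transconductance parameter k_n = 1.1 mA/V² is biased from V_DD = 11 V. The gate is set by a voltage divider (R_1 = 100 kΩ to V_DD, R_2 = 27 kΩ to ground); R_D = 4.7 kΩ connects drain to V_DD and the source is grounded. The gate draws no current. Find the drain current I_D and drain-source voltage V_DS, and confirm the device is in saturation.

V_G = V_DD·R_2/(R_1+R_2) = 11×27/127 = 2.34 V. With the source grounded, V_GS = V_G = 2.34 V.
Assume saturation: I_D = (k_n/2)(V_GS − V_t)² = (1.1/2)×(2.34 − 1.1)² = 0.55×1.24² = 0.844 mA.
V_DS = V_DD − I_D·R_D = 11 − 0.844×4.7 = 7.03 V.
Saturation requires V_DS ≥ V_GS − V_t = 1.24 V; 7.03 ≥ 1.24 ✓.

I_D ≈ 0.84 mA, V_DS ≈ 7 V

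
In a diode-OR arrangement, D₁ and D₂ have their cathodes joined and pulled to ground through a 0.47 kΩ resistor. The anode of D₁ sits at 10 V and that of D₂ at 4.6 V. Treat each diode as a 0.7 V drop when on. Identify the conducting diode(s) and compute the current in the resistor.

Only D₁ conducts; I_R ≈ 20 mA

Assume both conduct. Then node N would need to be at both 10−0.7 = 9.3 V and 4.6−0.7 = 3.9 V, which is impossible.
Assume only D₁ conducts: V_N = 10 − 0.7 = 9.3 V, so I_R = 9.3/0.47 = 19.8 mA.
Check D₂: its anode-to-cathode voltage is 4.6 − 9.3 = -4.7 V < 0.7 V, so it is off. The assumption is consistent.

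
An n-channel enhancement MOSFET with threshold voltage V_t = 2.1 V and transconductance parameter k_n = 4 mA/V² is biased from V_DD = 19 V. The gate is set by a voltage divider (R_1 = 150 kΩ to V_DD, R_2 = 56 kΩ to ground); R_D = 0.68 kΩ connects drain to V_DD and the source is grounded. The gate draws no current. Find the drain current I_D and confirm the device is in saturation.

V_G = V_DD·R_2/(R_1+R_2) = 19×56/206 = 5.17 V. With the source grounded, V_GS = V_G = 5.17 V.
Assume saturation: I_D = (k_n/2)(V_GS − V_t)² = (4/2)×(5.17 − 2.1)² = 2×3.07² = 18.8 mA.
V_DS = V_DD − I_D·R_D = 19 − 18.8×0.68 = 6.22 V.
Saturation requires V_DS ≥ V_GS − V_t = 3.07 V; 6.22 ≥ 3.07 ✓.

I_D ≈ 19 mA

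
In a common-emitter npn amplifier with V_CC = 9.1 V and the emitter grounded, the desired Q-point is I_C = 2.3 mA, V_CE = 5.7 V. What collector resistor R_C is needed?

R_C ≈ 1.5 kΩ

Collector loop: V_CC = I_C·R_C + V_CE.
R_C = (V_CC − V_CE)/I_C = (9.1 − 5.7)/2.3 = 1.48 kΩ.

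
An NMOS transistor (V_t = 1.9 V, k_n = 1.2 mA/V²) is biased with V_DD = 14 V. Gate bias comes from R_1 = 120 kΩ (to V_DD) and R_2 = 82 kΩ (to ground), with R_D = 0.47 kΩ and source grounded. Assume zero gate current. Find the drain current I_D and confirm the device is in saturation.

I_D ≈ 8.6 mA

V_G = V_DD·R_2/(R_1+R_2) = 14×82/202 = 5.68 V. With the source grounded, V_GS = V_G = 5.68 V.
Assume saturation: I_D = (k_n/2)(V_GS − V_t)² = (1.2/2)×(5.68 − 1.9)² = 0.6×3.78² = 8.59 mA.
V_DS = V_DD − I_D·R_D = 14 − 8.59×0.47 = 9.96 V.
Saturation requires V_DS ≥ V_GS − V_t = 3.78 V; 9.96 ≥ 3.78 ✓.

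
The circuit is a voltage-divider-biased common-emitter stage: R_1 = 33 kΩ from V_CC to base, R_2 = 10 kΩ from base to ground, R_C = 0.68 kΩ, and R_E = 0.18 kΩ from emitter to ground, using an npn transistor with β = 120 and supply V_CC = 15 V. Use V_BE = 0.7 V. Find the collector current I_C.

I_C ≈ 11 mA

Thevenize the base divider: V_Th = V_CC·R_2/(R_1+R_2) = 15×10/43 = 3.49 V, R_Th = R_1‖R_2 = 7.67 kΩ.
Base-emitter loop: V_Th = I_B·R_Th + V_BE + (β+1)I_B·R_E, so I_B = (3.49 − 0.7) / (7.67 + 121×0.18) = 0.0947 mA.
I_C = β·I_B = 120×0.0947 = 11.4 mA, and I_E = (β+1)I_B = 11.5 mA.
V_CE = V_CC − I_C·R_C − I_E·R_E = 15 − 11.4×0.68 − 11.5×0.18 = 5.21 V.
V_CE = 5.21 V > 0.2 V confirms active-region operation.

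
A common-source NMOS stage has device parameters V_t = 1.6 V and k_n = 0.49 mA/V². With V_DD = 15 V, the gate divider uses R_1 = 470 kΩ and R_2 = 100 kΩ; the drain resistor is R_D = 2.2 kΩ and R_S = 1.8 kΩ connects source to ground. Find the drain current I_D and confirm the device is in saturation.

V_G = V_DD·R_2/(R_1+R_2) = 15×100/570 = 2.63 V.
Assume saturation: I_D = (k_n/2)(V_GS − V_t)² with V_GS = V_G − I_D·R_S = 2.63 − 1.8·I_D.
Substituting gives 0.794·I_D² − 1.91·I_D + 0.261 = 0, with roots I_D = 0.145 or 2.26 mA.
The root I_D = 2.26 mA gives V_GS = -1.44 V ≤ V_t, so take I_D = 0.145 mA.
Then V_GS = 2.37 V and V_DS = V_DD − I_D(R_D+R_S) = 15 − 0.145×4 = 14.4 V.
Saturation requires V_DS ≥ V_GS − V_t = 0.77 V; 14.4 ≥ 0.77 ✓.

I_D ≈ 0.15 mA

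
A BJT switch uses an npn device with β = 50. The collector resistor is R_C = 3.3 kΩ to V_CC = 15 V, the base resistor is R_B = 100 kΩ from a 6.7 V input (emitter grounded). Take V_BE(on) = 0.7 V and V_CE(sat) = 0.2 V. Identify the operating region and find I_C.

Assume active. Base-emitter loop: I_B = (V_BB − V_BE)/R_B = (6.7 − 0.7)/100 = 0.06 mA.
I_C = β·I_B = 50×0.06 = 3 mA.
V_CE = V_CC − I_C·R_C = 15 − 3×3.3 = 5.1 V > V_CE(sat), so the active-region assumption holds.

active; I_C ≈ 3 mA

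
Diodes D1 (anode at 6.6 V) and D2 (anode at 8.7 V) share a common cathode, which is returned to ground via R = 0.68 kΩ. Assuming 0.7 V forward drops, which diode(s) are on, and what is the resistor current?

Only D2 conducts; I_R ≈ 12 mA

Assume both conduct. Then node N would need to be at both 6.6−0.7 = 5.9 V and 8.7−0.7 = 8 V, which is impossible.
Assume only D2 conducts: V_N = 8.7 − 0.7 = 8 V, so I_R = 8/0.68 = 11.8 mA.
Check D1: its anode-to-cathode voltage is 6.6 − 8 = -1.4 V < 0.7 V, so it is off. The assumption is consistent.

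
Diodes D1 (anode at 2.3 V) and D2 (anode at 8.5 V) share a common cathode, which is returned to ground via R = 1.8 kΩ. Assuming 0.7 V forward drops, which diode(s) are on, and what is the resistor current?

Only D2 conducts; I_R ≈ 4.3 mA

Assume both conduct. Then node N would need to be at both 2.3−0.7 = 1.6 V and 8.5−0.7 = 7.8 V, which is impossible.
Assume only D2 conducts: V_N = 8.5 − 0.7 = 7.8 V, so I_R = 7.8/1.8 = 4.33 mA.
Check D1: its anode-to-cathode voltage is 2.3 − 7.8 = -5.5 V < 0.7 V, so it is off. The assumption is consistent.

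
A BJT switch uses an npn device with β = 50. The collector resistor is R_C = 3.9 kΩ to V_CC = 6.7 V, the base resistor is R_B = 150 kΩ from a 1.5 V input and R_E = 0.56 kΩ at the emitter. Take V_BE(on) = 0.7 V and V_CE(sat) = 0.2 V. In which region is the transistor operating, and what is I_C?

active; I_C ≈ 0.22 mA

Assume active. Base-emitter loop: I_B = (V_BB − V_BE)/(R_B + (β+1)R_E) = (1.5 − 0.7)/(150 + 51×0.56) = 0.00448 mA.
I_C = β·I_B = 50×0.00448 = 0.224 mA.
V_CE = V_CC − I_C·R_C − I_E·R_E = 6.7 − 0.224×3.9 − 0.228×0.56 = 5.7 V > V_CE(sat), so the active-region assumption holds.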